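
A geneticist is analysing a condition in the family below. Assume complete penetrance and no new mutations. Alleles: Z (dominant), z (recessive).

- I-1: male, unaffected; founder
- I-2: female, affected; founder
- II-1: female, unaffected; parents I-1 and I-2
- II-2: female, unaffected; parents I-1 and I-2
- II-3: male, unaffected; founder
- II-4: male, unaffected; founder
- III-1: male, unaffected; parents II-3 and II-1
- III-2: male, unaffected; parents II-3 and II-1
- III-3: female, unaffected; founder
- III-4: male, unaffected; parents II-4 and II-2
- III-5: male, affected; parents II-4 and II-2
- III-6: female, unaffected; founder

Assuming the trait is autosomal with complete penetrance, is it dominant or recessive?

recessive

II-4 and II-2 are both unaffected yet have an affected child III-5. Under dominance, an affected child requires at least one affected parent, so the trait cannot be dominant.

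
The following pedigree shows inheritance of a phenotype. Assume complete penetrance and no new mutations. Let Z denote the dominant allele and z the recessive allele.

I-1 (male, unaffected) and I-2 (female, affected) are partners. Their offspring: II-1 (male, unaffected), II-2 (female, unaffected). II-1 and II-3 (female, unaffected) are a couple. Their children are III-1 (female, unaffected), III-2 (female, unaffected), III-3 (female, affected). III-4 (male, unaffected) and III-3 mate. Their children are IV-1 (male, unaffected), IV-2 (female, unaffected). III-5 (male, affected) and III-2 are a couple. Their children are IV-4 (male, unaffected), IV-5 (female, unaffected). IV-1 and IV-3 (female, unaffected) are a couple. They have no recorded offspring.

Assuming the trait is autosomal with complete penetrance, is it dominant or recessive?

II-1 and II-3 are both unaffected yet have an affected child III-3. Under dominance, an affected child requires at least one affected parent, so the trait cannot be dominant.

recessive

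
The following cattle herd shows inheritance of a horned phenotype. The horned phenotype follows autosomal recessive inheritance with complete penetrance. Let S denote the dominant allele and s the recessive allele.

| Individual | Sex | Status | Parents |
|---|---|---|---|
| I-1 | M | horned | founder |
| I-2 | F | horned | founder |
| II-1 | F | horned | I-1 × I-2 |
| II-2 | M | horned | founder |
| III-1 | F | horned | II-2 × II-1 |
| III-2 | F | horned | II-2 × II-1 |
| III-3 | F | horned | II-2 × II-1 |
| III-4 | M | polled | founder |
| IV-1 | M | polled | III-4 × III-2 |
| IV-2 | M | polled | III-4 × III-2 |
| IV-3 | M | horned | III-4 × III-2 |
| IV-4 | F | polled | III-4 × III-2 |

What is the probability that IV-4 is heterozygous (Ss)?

IV-4 is polled so carries S and received s from III-2 (ss), so IV-4 is Ss, giving P(Ss) = 1.

1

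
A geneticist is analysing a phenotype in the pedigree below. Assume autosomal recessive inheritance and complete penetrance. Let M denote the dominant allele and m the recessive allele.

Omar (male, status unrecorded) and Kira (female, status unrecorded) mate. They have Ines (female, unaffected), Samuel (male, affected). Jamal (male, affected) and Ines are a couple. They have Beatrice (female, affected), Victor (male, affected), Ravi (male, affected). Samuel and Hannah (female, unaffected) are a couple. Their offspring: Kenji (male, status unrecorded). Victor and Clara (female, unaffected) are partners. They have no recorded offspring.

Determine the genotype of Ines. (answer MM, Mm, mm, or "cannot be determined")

From phenotype alone, Ines is MM or Mm.
Ines is unaffected so carries M and passed m to Beatrice (mm), so Ines is Mm.

Mm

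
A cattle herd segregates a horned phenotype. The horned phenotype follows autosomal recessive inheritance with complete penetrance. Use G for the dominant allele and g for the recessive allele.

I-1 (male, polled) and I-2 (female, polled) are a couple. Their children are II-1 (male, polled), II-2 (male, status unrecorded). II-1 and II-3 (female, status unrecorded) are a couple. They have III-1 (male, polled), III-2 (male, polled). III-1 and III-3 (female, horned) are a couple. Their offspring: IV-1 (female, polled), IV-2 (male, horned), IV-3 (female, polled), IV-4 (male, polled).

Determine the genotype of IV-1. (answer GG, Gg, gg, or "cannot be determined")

Gg

From phenotype alone, IV-1 is GG or Gg.
IV-1 is polled so carries G and received g from III-3 (gg), so IV-1 is Gg.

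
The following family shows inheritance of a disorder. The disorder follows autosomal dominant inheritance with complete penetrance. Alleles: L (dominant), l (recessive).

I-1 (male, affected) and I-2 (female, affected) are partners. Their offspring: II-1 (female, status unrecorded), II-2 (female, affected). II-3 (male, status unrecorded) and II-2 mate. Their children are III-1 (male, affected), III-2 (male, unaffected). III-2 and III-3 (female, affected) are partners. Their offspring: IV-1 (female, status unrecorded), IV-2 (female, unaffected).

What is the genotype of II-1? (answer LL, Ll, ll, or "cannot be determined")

cannot be determined

II-1's phenotype is unrecorded, and no parent or child forces a single allele at both positions; consistent genotype assignments exist with II-1 as LL or Ll or ll.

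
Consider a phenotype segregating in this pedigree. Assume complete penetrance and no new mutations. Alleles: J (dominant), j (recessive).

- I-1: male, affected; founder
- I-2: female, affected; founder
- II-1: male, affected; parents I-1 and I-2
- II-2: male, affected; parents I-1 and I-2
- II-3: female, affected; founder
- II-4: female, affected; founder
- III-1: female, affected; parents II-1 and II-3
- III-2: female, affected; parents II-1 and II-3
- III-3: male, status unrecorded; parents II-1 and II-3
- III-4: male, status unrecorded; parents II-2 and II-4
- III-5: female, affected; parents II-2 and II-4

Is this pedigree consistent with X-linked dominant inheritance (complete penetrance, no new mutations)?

Yes

A consistent assignment under X-linked dominant exists: I-1 X^J Y, I-2 X^J X^J, II-1 X^J Y, II-2 X^J Y, II-3 X^J X^J, II-4 X^J X^J, III-1 X^J X^J, III-2 X^J X^J, III-3 X^J Y, III-4 X^J Y, III-5 X^J X^J.
In this assignment every recorded phenotype matches its genotype and every non-founder's genotype is obtainable from its parents' genotypes, so the pedigree is consistent.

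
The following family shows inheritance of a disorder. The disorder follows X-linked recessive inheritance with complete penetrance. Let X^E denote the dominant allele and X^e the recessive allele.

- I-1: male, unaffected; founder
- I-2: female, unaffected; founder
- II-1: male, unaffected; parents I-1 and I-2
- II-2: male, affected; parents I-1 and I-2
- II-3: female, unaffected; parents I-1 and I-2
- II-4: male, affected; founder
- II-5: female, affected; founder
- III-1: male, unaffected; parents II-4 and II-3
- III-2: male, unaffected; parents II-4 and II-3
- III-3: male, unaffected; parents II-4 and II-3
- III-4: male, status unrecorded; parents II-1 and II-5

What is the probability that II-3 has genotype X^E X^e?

I-1 is unaffected, so I-1 is X^E Y.
I-2 is unaffected so carries E and passed e to II-2 (X^e Y), so I-2 is X^E X^e.
Their cross gives offspring ratios 1/2 X^E X^E : 1/2 X^E X^e. Conditioning on II-3 being unaffected, P(X^E X^e) = 1/2 / 1 = 1/2 before taking II-3's own offspring into account.
II-4 is affected, so II-4 is X^e Y.
Now use II-3's offspring. Probability of each recorded status — unaffected son III-1: 1/2 if II-3 is X^E X^e, 1 if X^E X^E; unaffected son III-2: 1/2 if II-3 is X^E X^e, 1 if X^E X^E; unaffected son III-3: 1/2 if II-3 is X^E X^e, 1 if X^E X^E.
Bayes: P(X^E X^e) = 1/2·1/8 / (1/2·1/8 + 1/2·1) = 1/9.

1/9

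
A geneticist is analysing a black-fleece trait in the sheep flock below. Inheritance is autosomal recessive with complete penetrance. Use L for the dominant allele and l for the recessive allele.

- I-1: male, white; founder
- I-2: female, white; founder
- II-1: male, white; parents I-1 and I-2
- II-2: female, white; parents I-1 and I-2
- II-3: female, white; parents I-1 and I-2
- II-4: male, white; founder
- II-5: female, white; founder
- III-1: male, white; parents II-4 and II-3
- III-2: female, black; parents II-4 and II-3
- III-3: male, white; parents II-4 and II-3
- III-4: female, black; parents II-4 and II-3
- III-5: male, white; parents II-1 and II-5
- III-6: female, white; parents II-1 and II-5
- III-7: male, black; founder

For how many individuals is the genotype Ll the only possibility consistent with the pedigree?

2

Obligate heterozygotes: II-3 is white so carries L and passed l to III-2 (ll), so II-3 is Ll; II-4 is white so carries L and passed l to III-2 (ll), so II-4 is Ll.
Every other individual is either homozygous by phenotype or has at least one consistent homozygous assignment, so the count is 2.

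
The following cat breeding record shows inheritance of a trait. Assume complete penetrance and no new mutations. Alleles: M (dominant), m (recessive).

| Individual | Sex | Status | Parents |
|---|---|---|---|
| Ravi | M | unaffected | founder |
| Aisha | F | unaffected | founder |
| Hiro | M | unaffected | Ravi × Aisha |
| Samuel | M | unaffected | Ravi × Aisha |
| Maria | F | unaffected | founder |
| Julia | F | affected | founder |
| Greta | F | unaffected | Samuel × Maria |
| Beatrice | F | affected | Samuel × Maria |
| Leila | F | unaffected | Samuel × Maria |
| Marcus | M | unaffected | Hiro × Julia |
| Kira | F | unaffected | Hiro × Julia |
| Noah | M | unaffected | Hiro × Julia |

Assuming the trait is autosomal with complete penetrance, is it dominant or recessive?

recessive

Samuel and Maria are both unaffected yet have an affected child Beatrice. Under dominance, an affected child requires at least one affected parent, so the trait cannot be dominant.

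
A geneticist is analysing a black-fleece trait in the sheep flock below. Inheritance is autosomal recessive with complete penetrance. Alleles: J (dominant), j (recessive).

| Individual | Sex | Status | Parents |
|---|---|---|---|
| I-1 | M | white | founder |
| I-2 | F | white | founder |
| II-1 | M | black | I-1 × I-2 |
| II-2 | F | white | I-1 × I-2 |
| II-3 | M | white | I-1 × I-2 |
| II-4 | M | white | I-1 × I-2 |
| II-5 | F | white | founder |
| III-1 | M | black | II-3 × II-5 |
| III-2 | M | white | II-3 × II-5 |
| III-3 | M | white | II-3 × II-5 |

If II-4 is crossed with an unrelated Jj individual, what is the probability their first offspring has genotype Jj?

1/2

I-1 is white so carries J and passed j to II-1 (jj), so I-1 is Jj.
I-2 is white so carries J and passed j to II-1 (jj), so I-2 is Jj.
II-4 is a white offspring of I-1 (Jj) × I-2 (Jj), whose cross gives 1/4 JJ : 1/2 Jj : 1/4 jj; conditioning on being white, II-4 is JJ with probability 1/3, Jj with probability 2/3.
Summing over parental genotype combinations, P(offspring has genotype Jj) = 1/3·1/2 + 2/3·1/2 = 1/2.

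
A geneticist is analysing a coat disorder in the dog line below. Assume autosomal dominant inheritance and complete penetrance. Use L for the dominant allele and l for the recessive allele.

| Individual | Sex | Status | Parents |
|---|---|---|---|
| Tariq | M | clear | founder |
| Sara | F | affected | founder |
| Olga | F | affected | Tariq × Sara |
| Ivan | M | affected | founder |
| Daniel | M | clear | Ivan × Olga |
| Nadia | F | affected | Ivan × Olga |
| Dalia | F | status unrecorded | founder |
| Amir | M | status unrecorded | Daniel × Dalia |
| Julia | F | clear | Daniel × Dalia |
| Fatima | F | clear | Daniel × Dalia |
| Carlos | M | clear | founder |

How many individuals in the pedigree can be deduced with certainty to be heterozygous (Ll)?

Obligate heterozygotes: Olga is affected so carries L and received l from Tariq (ll), so Olga is Ll; Ivan is affected so carries L and passed l to Daniel (ll), so Ivan is Ll.
Every other individual is either homozygous by phenotype or has at least one consistent homozygous assignment, so the count is 2.

2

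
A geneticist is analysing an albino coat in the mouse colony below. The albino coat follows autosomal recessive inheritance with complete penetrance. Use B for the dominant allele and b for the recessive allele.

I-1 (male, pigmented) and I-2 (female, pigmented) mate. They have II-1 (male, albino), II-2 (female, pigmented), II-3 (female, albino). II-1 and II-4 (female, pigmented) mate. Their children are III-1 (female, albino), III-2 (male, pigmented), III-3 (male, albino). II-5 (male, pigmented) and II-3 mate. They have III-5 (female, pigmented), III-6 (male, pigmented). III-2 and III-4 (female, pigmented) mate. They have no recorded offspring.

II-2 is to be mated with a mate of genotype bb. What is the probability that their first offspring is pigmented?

2/3

I-1 is pigmented so carries B and passed b to II-1 (bb), so I-1 is Bb.
I-2 is pigmented so carries B and passed b to II-1 (bb), so I-2 is Bb.
II-2 is a pigmented offspring of I-1 (Bb) × I-2 (Bb), whose cross gives 1/4 BB : 1/2 Bb : 1/4 bb; conditioning on being pigmented, II-2 is BB with probability 1/3, Bb with probability 2/3.
Summing over parental genotype combinations, P(offspring is pigmented) = 1/3·1 + 2/3·1/2 = 2/3.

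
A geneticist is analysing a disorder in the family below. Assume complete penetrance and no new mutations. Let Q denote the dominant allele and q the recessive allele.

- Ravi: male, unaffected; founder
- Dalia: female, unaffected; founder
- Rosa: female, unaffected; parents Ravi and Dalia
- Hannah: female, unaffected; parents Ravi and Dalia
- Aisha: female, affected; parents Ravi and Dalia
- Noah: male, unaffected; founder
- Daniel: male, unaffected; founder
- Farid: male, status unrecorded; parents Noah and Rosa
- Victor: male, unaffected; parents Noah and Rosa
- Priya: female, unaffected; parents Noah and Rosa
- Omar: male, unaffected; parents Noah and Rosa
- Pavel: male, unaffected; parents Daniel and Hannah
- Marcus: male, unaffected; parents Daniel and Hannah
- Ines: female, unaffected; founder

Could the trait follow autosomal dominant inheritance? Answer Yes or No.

No

Under autosomal dominant, Aisha (affected, female) cannot arise from Ravi (unaffected) × Dalia (unaffected).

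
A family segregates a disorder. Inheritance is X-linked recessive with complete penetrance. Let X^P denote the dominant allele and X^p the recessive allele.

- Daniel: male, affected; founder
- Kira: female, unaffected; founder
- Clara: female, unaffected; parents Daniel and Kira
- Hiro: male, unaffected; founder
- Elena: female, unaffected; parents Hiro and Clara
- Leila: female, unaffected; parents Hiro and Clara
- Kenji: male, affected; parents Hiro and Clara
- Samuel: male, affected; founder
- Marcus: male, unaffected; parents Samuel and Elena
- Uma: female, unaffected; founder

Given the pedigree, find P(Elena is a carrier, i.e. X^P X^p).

1/3

Hiro is unaffected, so Hiro is X^P Y.
Clara is unaffected so carries P and received p from Daniel (X^p Y), so Clara is X^P X^p.
Their cross gives offspring ratios 1/2 X^P X^P : 1/2 X^P X^p. Conditioning on Elena being unaffected, P(X^P X^p) = 1/2 / 1 = 1/2 before taking Elena's own offspring into account.
Samuel is affected, so Samuel is X^p Y.
Now use Elena's offspring. Probability of each recorded status — unaffected son Marcus: 1/2 if Elena is X^P X^p, 1 if X^P X^P.
Bayes: P(X^P X^p) = 1/2·1/2 / (1/2·1/2 + 1/2·1) = 1/3.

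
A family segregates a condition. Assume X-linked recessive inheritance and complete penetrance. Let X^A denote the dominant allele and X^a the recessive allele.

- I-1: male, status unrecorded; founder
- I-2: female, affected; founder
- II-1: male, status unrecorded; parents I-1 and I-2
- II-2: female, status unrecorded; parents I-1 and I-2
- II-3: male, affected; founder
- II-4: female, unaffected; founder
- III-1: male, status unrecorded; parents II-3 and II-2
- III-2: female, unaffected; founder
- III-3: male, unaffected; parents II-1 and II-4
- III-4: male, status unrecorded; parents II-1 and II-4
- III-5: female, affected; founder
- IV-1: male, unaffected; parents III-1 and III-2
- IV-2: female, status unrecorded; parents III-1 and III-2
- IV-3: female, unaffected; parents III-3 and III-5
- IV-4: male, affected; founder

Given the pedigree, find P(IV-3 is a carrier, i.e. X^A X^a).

IV-3 is unaffected so carries A and received a from III-5 (X^a X^a), so IV-3 is X^A X^a, giving P(X^A X^a) = 1.

1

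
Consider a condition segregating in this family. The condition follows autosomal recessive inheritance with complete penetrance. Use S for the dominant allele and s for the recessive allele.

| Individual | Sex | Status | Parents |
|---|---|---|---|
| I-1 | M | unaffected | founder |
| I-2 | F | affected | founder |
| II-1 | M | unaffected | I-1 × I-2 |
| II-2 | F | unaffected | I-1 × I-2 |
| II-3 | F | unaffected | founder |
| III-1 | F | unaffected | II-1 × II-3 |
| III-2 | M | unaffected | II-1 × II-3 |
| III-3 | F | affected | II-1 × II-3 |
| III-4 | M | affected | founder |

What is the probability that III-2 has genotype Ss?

II-1 is unaffected so carries S and received s from I-2 (ss), so II-1 is Ss.
II-3 is unaffected so carries S and passed s to III-3 (ss), so II-3 is Ss.
Their cross gives offspring ratios 1/4 SS : 1/2 Ss : 1/4 ss. Conditioning on III-2 being unaffected, P(Ss) = 1/2 / 3/4 = 2/3.

2/3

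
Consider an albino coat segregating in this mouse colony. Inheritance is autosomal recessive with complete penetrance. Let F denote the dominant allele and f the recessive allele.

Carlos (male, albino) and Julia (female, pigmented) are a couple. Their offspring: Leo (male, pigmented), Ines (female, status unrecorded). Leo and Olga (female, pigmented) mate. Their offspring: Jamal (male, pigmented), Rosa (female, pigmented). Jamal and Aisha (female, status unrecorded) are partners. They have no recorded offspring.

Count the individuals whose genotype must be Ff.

1

Obligate heterozygotes: Leo is pigmented so carries F and received f from Carlos (ff), so Leo is Ff.
Every other individual is either homozygous by phenotype or has at least one consistent homozygous assignment, so the count is 1.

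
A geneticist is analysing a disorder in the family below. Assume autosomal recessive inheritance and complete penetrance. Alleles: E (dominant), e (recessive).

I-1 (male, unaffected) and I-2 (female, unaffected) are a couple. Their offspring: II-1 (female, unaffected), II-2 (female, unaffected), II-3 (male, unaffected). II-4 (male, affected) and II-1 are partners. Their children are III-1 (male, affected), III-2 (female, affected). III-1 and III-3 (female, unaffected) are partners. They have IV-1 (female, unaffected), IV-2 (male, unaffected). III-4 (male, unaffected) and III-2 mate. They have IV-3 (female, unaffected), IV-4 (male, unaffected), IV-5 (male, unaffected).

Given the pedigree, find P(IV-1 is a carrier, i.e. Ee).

IV-1 is unaffected so carries E and received e from III-1 (ee), so IV-1 is Ee, giving P(Ee) = 1.

1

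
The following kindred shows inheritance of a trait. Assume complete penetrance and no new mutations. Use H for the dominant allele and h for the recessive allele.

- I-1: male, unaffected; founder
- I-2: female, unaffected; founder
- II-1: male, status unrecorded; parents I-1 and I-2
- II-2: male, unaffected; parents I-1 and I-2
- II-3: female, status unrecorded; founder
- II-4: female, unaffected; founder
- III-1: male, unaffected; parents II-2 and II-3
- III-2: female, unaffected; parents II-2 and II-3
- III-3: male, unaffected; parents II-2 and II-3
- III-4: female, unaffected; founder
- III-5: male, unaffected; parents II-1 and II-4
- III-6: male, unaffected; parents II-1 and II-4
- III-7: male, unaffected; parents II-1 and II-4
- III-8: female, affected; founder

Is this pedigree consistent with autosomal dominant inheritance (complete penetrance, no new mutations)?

Yes

A consistent assignment under autosomal dominant exists: I-1 hh, I-2 hh, II-1 hh, II-2 hh, II-3 Hh, II-4 hh, III-1 hh, III-2 hh, III-3 hh, III-4 hh, III-5 hh, III-6 hh, III-7 hh, III-8 HH.
In this assignment every recorded phenotype matches its genotype and every non-founder's genotype is obtainable from its parents' genotypes, so the pedigree is consistent.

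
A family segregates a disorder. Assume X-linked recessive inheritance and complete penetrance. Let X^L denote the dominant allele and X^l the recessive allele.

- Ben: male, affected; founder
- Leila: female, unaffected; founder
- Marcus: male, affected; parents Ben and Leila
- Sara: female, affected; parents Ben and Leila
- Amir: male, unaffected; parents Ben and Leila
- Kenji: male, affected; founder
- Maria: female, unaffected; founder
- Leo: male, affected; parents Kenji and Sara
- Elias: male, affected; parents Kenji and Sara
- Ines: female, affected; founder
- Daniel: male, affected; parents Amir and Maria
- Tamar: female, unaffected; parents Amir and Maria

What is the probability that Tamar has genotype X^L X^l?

1/2

Amir is unaffected, so Amir is X^L Y.
Maria is unaffected so carries L and passed l to Daniel (X^l Y), so Maria is X^L X^l.
Their cross gives offspring ratios 1/2 X^L X^L : 1/2 X^L X^l. Conditioning on Tamar being unaffected, P(X^L X^l) = 1/2 / 1 = 1/2.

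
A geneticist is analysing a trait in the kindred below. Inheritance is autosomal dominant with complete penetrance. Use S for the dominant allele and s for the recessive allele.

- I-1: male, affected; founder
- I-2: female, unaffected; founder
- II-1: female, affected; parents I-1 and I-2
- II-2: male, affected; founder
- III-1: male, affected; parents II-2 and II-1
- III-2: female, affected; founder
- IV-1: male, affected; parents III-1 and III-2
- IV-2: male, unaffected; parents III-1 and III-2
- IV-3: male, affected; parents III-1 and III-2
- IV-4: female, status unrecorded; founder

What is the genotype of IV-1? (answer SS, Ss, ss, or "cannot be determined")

cannot be determined

IV-1's phenotype allows SS or Ss, and no parent or child forces a single allele at both positions; consistent genotype assignments exist with IV-1 as SS or Ss.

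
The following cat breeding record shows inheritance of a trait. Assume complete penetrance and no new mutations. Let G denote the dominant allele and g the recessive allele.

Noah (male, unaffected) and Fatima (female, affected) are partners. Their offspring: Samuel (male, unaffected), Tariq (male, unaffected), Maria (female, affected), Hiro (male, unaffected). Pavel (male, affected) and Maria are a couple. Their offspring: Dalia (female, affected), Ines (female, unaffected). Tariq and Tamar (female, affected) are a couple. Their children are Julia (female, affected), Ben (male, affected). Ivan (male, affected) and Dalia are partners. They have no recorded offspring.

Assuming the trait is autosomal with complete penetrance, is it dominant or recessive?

dominant

Pavel and Maria are both affected yet have an unaffected child Ines. Under a recessive model two affected parents are homozygous and every child would be affected, so the trait cannot be recessive.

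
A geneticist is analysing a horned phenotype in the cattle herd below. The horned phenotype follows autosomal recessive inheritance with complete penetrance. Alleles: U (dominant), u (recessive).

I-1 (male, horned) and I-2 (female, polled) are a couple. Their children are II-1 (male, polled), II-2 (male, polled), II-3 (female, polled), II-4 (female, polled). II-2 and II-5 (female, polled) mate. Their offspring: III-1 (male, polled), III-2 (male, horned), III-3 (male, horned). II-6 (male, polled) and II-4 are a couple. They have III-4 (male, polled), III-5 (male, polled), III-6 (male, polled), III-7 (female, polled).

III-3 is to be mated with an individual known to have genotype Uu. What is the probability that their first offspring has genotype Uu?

III-3 is horned, so III-3 is uu.
The cross gives 1/2 Uu : 1/2 uu, so P(offspring has genotype Uu) = 1/2.

1/2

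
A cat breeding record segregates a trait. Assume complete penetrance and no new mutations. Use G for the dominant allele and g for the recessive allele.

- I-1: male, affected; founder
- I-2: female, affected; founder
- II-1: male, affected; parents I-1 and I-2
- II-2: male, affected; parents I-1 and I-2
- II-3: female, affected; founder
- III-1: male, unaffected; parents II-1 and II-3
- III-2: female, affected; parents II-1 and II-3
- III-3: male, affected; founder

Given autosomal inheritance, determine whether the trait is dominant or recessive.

II-1 and II-3 are both affected yet have an unaffected child III-1. Under a recessive model two affected parents are homozygous and every child would be affected, so the trait cannot be recessive.

dominant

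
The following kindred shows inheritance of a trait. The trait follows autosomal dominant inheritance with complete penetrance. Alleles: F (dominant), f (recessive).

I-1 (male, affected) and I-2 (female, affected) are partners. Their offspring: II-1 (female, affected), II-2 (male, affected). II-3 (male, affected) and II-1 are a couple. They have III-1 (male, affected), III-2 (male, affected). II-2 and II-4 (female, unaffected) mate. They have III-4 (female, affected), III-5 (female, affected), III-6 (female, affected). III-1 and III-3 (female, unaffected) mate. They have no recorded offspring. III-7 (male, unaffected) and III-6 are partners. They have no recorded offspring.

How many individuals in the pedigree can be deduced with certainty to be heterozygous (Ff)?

3

Obligate heterozygotes: III-4 is affected so carries F and received f from II-4 (ff), so III-4 is Ff; III-5 is affected so carries F and received f from II-4 (ff), so III-5 is Ff; III-6 is affected so carries F and received f from II-4 (ff), so III-6 is Ff.
Every other individual is either homozygous by phenotype or has at least one consistent homozygous assignment, so the count is 3.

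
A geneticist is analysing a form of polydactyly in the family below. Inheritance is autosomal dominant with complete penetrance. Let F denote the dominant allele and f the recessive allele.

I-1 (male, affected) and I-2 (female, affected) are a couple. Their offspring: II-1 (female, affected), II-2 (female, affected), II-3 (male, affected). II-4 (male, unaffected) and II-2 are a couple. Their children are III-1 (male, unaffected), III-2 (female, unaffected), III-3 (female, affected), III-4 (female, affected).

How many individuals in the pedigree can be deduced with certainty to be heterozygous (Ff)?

3

Obligate heterozygotes: II-2 is affected so carries F and passed f to III-1 (ff), so II-2 is Ff; III-3 is affected so carries F and received f from II-4 (ff), so III-3 is Ff; III-4 is affected so carries F and received f from II-4 (ff), so III-4 is Ff.
Every other individual is either homozygous by phenotype or has at least one consistent homozygous assignment, so the count is 3.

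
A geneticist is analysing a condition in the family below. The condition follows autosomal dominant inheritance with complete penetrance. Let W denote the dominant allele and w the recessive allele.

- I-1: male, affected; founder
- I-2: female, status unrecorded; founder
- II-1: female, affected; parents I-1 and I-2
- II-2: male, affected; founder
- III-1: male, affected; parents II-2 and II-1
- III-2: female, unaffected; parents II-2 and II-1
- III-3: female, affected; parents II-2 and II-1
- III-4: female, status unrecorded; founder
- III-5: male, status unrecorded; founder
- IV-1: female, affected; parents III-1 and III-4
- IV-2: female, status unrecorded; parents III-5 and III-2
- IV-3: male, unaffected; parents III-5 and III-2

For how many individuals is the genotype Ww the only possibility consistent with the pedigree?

2

Obligate heterozygotes: II-1 is affected so carries W and passed w to III-2 (ww), so II-1 is Ww; II-2 is affected so carries W and passed w to III-2 (ww), so II-2 is Ww.
Every other individual is either homozygous by phenotype or has at least one consistent homozygous assignment, so the count is 2.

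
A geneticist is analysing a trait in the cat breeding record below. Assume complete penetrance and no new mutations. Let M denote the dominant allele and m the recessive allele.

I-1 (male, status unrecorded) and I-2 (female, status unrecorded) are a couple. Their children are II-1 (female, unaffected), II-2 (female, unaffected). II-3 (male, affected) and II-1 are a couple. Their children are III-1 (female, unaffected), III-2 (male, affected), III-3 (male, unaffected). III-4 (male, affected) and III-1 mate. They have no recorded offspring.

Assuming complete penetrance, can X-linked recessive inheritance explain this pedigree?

A consistent assignment under X-linked recessive exists: I-1 X^M Y, I-2 X^M X^m, II-1 X^M X^m, II-2 X^M X^M, II-3 X^m Y, III-1 X^M X^m, III-2 X^m Y, III-3 X^M Y, III-4 X^m Y.
In this assignment every recorded phenotype matches its genotype and every non-founder's genotype is obtainable from its parents' genotypes, so the pedigree is consistent.

Yes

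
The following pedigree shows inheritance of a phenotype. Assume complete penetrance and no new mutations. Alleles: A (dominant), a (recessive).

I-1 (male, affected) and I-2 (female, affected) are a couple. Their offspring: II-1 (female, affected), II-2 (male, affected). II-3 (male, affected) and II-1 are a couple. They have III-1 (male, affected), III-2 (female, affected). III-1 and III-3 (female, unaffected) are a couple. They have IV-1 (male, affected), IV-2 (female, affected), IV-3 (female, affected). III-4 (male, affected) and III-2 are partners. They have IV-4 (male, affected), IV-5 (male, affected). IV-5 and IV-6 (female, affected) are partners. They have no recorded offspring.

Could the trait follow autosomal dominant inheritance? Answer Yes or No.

Yes

A consistent assignment under autosomal dominant exists: I-1 AA, I-2 AA, II-1 AA, II-2 AA, II-3 AA, III-1 AA, III-2 AA, III-3 aa, III-4 AA, IV-1 Aa, IV-2 Aa, IV-3 Aa, IV-4 AA, IV-5 AA, IV-6 AA.
In this assignment every recorded phenotype matches its genotype and every non-founder's genotype is obtainable from its parents' genotypes, so the pedigree is consistent.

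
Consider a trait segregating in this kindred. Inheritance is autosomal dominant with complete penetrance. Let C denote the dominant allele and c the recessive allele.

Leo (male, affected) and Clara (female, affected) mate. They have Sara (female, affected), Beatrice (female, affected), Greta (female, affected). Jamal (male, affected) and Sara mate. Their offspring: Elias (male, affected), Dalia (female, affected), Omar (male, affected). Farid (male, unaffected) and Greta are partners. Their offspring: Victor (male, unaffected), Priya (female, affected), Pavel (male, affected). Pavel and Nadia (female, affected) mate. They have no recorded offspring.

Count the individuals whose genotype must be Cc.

Obligate heterozygotes: Greta is affected so carries C and passed c to Victor (cc), so Greta is Cc; Priya is affected so carries C and received c from Farid (cc), so Priya is Cc; Pavel is affected so carries C and received c from Farid (cc), so Pavel is Cc.
Every other individual is either homozygous by phenotype or has at least one consistent homozygous assignment, so the count is 3.

3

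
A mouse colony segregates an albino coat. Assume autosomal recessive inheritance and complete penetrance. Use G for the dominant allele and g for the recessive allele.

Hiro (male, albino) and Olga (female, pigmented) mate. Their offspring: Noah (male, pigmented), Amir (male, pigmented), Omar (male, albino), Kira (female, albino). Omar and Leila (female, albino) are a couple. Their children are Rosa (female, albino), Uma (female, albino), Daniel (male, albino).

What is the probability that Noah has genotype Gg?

Noah is pigmented so carries G and received g from Hiro (gg), so Noah is Gg, giving P(Gg) = 1.

1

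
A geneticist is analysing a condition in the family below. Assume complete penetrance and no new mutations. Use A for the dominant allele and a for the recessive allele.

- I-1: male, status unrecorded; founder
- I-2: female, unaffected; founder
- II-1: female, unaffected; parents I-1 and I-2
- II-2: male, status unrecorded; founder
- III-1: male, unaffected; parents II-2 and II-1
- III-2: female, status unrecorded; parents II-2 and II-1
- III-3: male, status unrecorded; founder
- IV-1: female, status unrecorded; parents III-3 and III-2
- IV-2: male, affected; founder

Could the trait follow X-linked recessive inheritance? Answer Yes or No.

A consistent assignment under X-linked recessive exists: I-1 X^A Y, I-2 X^A X^A, II-1 X^A X^A, II-2 X^A Y, III-1 X^A Y, III-2 X^A X^A, III-3 X^A Y, IV-1 X^A X^A, IV-2 X^a Y.
In this assignment every recorded phenotype matches its genotype and every non-founder's genotype is obtainable from its parents' genotypes, so the pedigree is consistent.

Yes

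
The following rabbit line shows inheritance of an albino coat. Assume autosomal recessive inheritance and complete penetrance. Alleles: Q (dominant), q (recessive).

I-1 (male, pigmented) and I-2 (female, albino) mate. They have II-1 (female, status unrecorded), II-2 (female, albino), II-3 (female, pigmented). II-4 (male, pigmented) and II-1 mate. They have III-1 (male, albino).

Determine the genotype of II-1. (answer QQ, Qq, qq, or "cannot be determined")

cannot be determined

II-1's phenotype is unrecorded, and no parent or child forces a single allele at both positions; consistent genotype assignments exist with II-1 as Qq or qq.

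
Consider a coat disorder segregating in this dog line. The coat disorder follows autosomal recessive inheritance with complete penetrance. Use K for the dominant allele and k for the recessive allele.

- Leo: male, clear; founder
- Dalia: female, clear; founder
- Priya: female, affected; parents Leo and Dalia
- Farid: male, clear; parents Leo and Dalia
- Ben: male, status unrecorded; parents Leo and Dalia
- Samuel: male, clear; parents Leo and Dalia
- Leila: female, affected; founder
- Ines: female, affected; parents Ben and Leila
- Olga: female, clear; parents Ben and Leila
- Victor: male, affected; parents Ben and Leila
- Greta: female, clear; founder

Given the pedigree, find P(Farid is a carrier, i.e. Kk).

Leo is clear so carries K and passed k to Priya (kk), so Leo is Kk.
Dalia is clear so carries K and passed k to Priya (kk), so Dalia is Kk.
Their cross gives offspring ratios 1/4 KK : 1/2 Kk : 1/4 kk. Conditioning on Farid being clear, P(Kk) = 1/2 / 3/4 = 2/3.

2/3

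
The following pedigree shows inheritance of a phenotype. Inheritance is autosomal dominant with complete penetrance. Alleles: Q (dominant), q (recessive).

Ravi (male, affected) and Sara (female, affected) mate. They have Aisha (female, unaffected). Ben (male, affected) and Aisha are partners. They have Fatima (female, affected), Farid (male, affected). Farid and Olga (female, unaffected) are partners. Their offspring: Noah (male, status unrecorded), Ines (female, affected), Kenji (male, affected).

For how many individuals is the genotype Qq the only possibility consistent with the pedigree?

Obligate heterozygotes: Ravi is affected so carries Q and passed q to Aisha (qq), so Ravi is Qq; Sara is affected so carries Q and passed q to Aisha (qq), so Sara is Qq; Fatima is affected so carries Q and received q from Aisha (qq), so Fatima is Qq; Farid is affected so carries Q and received q from Aisha (qq), so Farid is Qq; Ines is affected so carries Q and received q from Olga (qq), so Ines is Qq; Kenji is affected so carries Q and received q from Olga (qq), so Kenji is Qq.
Every other individual is either homozygous by phenotype or has at least one consistent homozygous assignment, so the count is 6.

6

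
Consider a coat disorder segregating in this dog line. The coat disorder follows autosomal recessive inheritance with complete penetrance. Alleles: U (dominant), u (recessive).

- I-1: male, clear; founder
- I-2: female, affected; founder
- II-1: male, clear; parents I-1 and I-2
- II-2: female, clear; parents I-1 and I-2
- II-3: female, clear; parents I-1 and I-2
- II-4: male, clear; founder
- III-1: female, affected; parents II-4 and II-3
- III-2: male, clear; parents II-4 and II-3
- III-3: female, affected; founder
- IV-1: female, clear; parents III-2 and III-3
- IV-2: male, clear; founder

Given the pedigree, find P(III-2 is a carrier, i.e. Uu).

II-4 is clear so carries U and passed u to III-1 (uu), so II-4 is Uu.
II-3 is clear so carries U and received u from I-2 (uu), so II-3 is Uu.
Their cross gives offspring ratios 1/4 UU : 1/2 Uu : 1/4 uu. Conditioning on III-2 being clear, P(Uu) = 1/2 / 3/4 = 2/3 before taking III-2's own offspring into account.
III-3 is affected, so III-3 is uu.
Now use III-2's offspring. Probability of each recorded status — clear daughter IV-1: 1/2 if III-2 is Uu, 1 if UU.
Bayes: P(Uu) = 2/3·1/2 / (2/3·1/2 + 1/3·1) = 1/2.

1/2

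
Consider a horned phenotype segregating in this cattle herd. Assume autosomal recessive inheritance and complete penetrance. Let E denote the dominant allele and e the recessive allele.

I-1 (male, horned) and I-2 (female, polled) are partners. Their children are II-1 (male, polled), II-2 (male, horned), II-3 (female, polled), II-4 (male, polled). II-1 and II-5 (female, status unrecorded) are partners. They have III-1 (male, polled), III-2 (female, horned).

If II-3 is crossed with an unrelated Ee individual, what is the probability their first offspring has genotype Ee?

II-3 is polled so carries E and received e from I-1 (ee), so II-3 is Ee.
The cross gives 1/4 EE : 1/2 Ee : 1/4 ee, so P(offspring has genotype Ee) = 1/2.

1/2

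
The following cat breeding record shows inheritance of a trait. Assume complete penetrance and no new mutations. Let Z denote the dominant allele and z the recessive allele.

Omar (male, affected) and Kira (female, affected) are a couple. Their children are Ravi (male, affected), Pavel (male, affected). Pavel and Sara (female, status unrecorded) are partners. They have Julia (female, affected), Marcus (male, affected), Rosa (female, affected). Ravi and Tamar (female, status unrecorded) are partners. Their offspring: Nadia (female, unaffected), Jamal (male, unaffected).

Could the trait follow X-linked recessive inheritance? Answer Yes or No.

A consistent assignment under X-linked recessive exists: Omar X^z Y, Kira X^z X^z, Ravi X^z Y, Pavel X^z Y, Sara X^Z X^z, Tamar X^Z X^Z, Julia X^z X^z, Marcus X^z Y, Rosa X^z X^z, Nadia X^Z X^z, Jamal X^Z Y.
In this assignment every recorded phenotype matches its genotype and every non-founder's genotype is obtainable from its parents' genotypes, so the pedigree is consistent.

Yes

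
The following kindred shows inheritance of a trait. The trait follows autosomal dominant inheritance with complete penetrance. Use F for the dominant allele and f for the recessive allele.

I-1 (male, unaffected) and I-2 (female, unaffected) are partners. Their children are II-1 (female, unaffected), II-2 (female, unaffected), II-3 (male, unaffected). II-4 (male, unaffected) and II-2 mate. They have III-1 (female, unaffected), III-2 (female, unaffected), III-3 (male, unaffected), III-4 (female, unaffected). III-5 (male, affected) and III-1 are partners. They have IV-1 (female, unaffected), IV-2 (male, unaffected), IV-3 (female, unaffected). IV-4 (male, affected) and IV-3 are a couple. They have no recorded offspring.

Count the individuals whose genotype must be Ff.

1

Obligate heterozygotes: III-5 is affected so carries F and passed f to IV-1 (ff), so III-5 is Ff.
Every other individual is either homozygous by phenotype or has at least one consistent homozygous assignment, so the count is 1.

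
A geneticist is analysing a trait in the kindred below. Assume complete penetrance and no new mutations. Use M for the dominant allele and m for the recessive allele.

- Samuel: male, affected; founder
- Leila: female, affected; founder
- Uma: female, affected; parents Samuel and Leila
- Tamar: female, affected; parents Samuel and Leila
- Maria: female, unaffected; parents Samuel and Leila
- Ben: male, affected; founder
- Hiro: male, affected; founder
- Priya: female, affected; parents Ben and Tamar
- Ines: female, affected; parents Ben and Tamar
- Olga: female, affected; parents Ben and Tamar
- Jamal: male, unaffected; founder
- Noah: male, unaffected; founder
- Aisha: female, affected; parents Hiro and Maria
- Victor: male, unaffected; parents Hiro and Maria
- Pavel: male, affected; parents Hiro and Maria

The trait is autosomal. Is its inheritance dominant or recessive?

dominant

Samuel and Leila are both affected yet have an unaffected child Maria. Under a recessive model two affected parents are homozygous and every child would be affected, so the trait cannot be recessive.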